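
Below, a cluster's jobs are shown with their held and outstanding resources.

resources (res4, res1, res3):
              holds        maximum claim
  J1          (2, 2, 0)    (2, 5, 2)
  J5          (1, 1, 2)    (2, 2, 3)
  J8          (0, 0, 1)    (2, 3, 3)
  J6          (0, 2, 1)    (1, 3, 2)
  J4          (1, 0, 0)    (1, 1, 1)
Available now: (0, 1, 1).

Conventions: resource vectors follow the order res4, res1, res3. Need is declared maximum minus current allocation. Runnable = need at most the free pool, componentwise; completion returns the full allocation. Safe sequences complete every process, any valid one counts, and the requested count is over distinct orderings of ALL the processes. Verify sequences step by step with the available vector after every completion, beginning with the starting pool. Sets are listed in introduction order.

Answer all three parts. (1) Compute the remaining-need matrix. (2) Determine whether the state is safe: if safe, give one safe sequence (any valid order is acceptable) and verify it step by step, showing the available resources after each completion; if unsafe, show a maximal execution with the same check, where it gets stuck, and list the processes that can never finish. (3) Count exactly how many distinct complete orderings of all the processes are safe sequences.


(1) Need matrix, components ordered res4, res1, res3:
  J1: (0, 3, 2)
  J5: (1, 1, 1)
  J8: (2, 3, 2)
  J6: (1, 1, 1)
  J4: (0, 1, 1)
(2) SAFE — a valid safe sequence is J4, J6, J5, J1, J8.
Key observation: the order's first zero-slack moment is J4 ((0, 1, 1) needed, (0, 1, 1) free — a requested resource with nothing to spare).
Walking it through:
  pool = (0, 1, 1)
  J4 needs (0, 1, 1) <= (0, 1, 1) -> finishes; pool += (1, 0, 0) = (1, 1, 1)
  J6 needs (1, 1, 1) <= (1, 1, 1) -> finishes; pool += (0, 2, 1) = (1, 3, 2)
  J5 needs (1, 1, 1) <= (1, 3, 2) -> finishes; pool += (1, 1, 2) = (2, 4, 4)
  J1 needs (0, 3, 2) <= (2, 4, 4) -> finishes; pool += (2, 2, 0) = (4, 6, 4)
  J8 needs (2, 3, 2) <= (4, 6, 4) -> finishes; pool += (0, 0, 1) = (4, 6, 5)
(3) Exactly 6 of the possible complete orderings are safe sequences.


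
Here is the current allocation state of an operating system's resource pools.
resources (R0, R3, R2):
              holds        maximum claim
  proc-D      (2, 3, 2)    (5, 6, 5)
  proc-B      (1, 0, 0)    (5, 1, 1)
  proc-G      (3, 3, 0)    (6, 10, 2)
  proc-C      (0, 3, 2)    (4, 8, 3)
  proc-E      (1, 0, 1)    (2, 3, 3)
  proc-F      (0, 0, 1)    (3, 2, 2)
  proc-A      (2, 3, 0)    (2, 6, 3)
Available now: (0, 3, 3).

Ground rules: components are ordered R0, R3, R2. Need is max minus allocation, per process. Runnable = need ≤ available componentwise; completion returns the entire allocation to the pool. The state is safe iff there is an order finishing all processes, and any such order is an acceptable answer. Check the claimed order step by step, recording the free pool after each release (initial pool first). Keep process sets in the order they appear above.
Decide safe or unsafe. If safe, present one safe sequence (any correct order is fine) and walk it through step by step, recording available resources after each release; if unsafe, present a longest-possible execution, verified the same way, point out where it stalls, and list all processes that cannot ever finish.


The state is SAFE; one workable sequence: proc-A, proc-E, proc-D, proc-B, proc-G, proc-C, proc-F.
Key observation: the first exact fit in this order is proc-A — it needs (0, 3, 3) with (0, 3, 3) free, meeting a requested resource to the last unit.
Step-by-step check:
  pool = (0, 3, 3)
  proc-A: need (0, 3, 3) fits (0, 3, 3); releases (2, 3, 0), pool now (2, 6, 3)
  proc-E: need (1, 3, 2) fits (2, 6, 3); releases (1, 0, 1), pool now (3, 6, 4)
  proc-D: need (3, 3, 3) fits (3, 6, 4); releases (2, 3, 2), pool now (5, 9, 6)
  proc-B: need (4, 1, 1) fits (5, 9, 6); releases (1, 0, 0), pool now (6, 9, 6)
  proc-G: need (3, 7, 2) fits (6, 9, 6); releases (3, 3, 0), pool now (9, 12, 6)
  proc-C: need (4, 5, 1) fits (9, 12, 6); releases (0, 3, 2), pool now (9, 15, 8)
  proc-F: need (3, 2, 1) fits (9, 15, 8); releases (0, 0, 1), pool now (9, 15, 9)


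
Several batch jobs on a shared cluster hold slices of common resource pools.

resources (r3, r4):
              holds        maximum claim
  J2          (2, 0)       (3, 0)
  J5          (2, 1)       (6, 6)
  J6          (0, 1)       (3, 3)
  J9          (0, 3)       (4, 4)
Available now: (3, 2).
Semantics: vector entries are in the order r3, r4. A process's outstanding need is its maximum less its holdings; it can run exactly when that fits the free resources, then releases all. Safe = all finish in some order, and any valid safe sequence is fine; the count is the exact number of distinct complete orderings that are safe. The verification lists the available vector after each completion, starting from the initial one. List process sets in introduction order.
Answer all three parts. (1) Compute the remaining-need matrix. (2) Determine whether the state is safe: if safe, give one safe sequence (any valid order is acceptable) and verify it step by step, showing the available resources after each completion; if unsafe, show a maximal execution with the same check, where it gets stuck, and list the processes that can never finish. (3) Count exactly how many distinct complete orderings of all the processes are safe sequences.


(1) Outstanding need per process (order r3, r4):
  J2: (1, 0)
  J5: (4, 5)
  J6: (3, 2)
  J9: (4, 1)
(2) SAFE, for example via the order J6, J2, J9, J5.
Key observation: the order's first zero-slack moment is J6 ((3, 2) needed, (3, 2) free — a requested resource with nothing to spare).
Check, step by step:
  pool = (3, 2)
  J6 needs (3, 2) <= (3, 2) -> finishes; pool += (0, 1) = (3, 3)
  J2 needs (1, 0) <= (3, 3) -> finishes; pool += (2, 0) = (5, 3)
  J9 needs (4, 1) <= (5, 3) -> finishes; pool += (0, 3) = (5, 6)
  J5 needs (4, 5) <= (5, 6) -> finishes; pool += (2, 1) = (7, 7)
(3) Precisely 4 of the possible complete orderings are safe sequences.


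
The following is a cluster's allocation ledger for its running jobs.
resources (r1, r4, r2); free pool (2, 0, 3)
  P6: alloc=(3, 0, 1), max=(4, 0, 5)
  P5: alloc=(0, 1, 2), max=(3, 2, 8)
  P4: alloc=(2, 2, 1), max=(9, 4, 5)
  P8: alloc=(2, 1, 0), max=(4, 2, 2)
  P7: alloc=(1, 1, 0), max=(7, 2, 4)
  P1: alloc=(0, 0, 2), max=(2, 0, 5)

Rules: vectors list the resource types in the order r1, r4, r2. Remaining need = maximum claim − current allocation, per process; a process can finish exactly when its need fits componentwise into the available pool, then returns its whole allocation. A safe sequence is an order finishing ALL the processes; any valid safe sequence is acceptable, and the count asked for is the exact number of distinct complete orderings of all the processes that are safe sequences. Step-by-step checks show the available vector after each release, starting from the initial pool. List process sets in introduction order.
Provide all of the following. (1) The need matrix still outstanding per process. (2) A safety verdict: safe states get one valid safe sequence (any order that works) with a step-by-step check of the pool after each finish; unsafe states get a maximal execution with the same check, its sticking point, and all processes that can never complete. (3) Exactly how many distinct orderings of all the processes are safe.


(1) Need matrix, components ordered r1, r4, r2:
  P6: (1, 0, 4)
  P5: (3, 1, 6)
  P4: (7, 2, 4)
  P8: (2, 1, 2)
  P7: (6, 1, 4)
  P1: (2, 0, 3)
(2) The state is UNSAFE.
Key observation: even finishing P1, P6 leaves just (5, 0, 6) free — too little r4 for any of the remaining processes.
A maximal execution: P1, P6 — then nothing else fits. Step-by-step check:
  pool = (2, 0, 3)
  P1 needs (2, 0, 3) <= (2, 0, 3) -> finishes; pool += (0, 0, 2) = (2, 0, 5)
  P6 needs (1, 0, 4) <= (2, 0, 5) -> finishes; pool += (3, 0, 1) = (5, 0, 6)
  blocked: P5 wants (3, 1, 6), pool (5, 0, 6) — not enough r4
  blocked: P4 wants (7, 2, 4), pool (5, 0, 6) — not enough r1 and r4
  blocked: P8 wants (2, 1, 2), pool (5, 0, 6) — not enough r4
  blocked: P7 wants (6, 1, 4), pool (5, 0, 6) — not enough r1 and r4
Permanently blocked: P5, P4, P8 and P7.
(3) Precisely 0 of the possible complete orderings are safe sequences.


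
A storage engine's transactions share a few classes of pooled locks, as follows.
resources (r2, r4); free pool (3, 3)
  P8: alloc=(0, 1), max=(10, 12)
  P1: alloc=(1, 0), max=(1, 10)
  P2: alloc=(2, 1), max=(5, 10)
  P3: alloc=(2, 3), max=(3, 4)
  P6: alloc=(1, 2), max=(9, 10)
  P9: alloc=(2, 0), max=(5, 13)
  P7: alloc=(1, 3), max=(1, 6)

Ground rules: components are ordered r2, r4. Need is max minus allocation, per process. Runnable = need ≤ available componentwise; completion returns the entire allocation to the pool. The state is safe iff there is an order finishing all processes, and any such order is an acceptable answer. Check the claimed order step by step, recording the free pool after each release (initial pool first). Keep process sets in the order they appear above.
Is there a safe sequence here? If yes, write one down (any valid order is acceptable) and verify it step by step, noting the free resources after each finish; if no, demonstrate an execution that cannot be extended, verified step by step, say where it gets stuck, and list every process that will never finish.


SAFE. One safe sequence: P3, P7, P2, P1, P6, P8, P9.
Key observation: at P2 the run first touches a limit — (3, 9) against (6, 9), exact on a resource it actually requests.
Check, step by step:
  pool = (3, 3)
  P3: need (1, 1) fits (3, 3); releases (2, 3), pool now (5, 6)
  P7: need (0, 3) fits (5, 6); releases (1, 3), pool now (6, 9)
  P2: need (3, 9) fits (6, 9); releases (2, 1), pool now (8, 10)
  P1: need (0, 10) fits (8, 10); releases (1, 0), pool now (9, 10)
  P6: need (8, 8) fits (9, 10); releases (1, 2), pool now (10, 12)
  P8: need (10, 11) fits (10, 12); releases (0, 1), pool now (10, 13)
  P9: need (3, 13) fits (10, 13); releases (2, 0), pool now (12, 13)


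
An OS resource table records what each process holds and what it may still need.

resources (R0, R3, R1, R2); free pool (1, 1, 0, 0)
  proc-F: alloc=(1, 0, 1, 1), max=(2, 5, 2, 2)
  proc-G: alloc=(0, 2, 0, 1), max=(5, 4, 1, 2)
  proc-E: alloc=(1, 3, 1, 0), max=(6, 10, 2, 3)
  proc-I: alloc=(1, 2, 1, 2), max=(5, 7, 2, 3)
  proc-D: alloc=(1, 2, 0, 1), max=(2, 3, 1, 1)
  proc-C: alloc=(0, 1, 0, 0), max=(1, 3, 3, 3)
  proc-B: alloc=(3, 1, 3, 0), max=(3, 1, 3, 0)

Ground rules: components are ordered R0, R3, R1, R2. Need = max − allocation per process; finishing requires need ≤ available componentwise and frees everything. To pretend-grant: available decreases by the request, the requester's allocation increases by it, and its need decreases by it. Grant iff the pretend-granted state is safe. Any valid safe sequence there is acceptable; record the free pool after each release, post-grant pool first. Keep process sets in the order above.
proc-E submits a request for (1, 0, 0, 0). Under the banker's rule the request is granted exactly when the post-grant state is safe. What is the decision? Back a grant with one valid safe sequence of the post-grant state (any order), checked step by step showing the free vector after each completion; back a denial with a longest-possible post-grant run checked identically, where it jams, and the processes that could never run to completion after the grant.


DENY — the pretend-granted state is unsafe.
Key observation: after proc-B, proc-D the pool peaks at (4, 4, 3, 1), and each blocked process is short somewhere: proc-F on R3; proc-G on R0; proc-E on R3, R2; proc-I on R3; proc-C on R2.
Pretend the grant happened; the run proc-B, proc-D goes as far as possible. Verifying each step:
  pool = (0, 1, 0, 0)
  run proc-B (needs (0, 0, 0, 0), free (0, 1, 0, 0)); after release of (3, 1, 3, 0) the pool is (3, 2, 3, 0)
  run proc-D (needs (1, 1, 1, 0), free (3, 2, 3, 0)); after release of (1, 2, 0, 1) the pool is (4, 4, 3, 1)
  proc-F still needs (1, 5, 1, 1) but only (4, 4, 3, 1) is free — short on R3
  proc-G still needs (5, 2, 1, 1) but only (4, 4, 3, 1) is free — short on R0
  proc-E still needs (4, 7, 1, 3) but only (4, 4, 3, 1) is free — short on R3 and R2
  proc-I still needs (4, 5, 1, 1) but only (4, 4, 3, 1) is free — short on R3
  proc-C still needs (1, 2, 3, 3) but only (4, 4, 3, 1) is free — short on R2
Post-grant, the permanently blocked set is proc-F, proc-G, proc-E, proc-I and proc-C.


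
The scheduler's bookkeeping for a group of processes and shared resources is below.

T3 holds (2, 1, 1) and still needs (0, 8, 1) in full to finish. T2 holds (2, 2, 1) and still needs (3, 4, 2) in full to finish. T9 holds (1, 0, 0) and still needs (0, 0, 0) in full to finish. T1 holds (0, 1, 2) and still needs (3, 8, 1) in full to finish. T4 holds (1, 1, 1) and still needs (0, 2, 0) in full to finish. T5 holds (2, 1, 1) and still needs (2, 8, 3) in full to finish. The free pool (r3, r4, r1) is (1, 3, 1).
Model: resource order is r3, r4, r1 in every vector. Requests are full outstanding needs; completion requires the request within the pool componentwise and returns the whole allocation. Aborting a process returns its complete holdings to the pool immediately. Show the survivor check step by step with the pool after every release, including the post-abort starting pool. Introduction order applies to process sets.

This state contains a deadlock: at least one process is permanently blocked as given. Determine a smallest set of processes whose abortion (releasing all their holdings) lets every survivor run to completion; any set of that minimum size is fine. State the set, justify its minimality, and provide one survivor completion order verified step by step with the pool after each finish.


The answer: abort T1 and T5.
Key observation: T3 was stuck for good until T1 and T5 gave back (2, 2, 3); in the order shown it finishes at step 3.
Minimality, checking each single-abort alternative: T3 alone leaves T1 blocked (short on r4); T2 alone leaves T3 blocked (short on r4); T9 alone leaves T3 blocked (short on r4); T1 alone leaves T3 blocked (short on r4); T4 alone leaves T3 blocked (short on r4); T5 alone leaves T3 blocked (short on r4).
One survivor order: T4, T2, T3, T9. Walking it through (post-abort pool first):
  pool = (3, 5, 4)
  T4 needs (0, 2, 0) <= (3, 5, 4) -> finishes; pool += (1, 1, 1) = (4, 6, 5)
  T2 needs (3, 4, 2) <= (4, 6, 5) -> finishes; pool += (2, 2, 1) = (6, 8, 6)
  T3 needs (0, 8, 1) <= (6, 8, 6) -> finishes; pool += (2, 1, 1) = (8, 9, 7)
  T9 needs (0, 0, 0) <= (8, 9, 7) -> finishes; pool += (1, 0, 0) = (9, 9, 7)


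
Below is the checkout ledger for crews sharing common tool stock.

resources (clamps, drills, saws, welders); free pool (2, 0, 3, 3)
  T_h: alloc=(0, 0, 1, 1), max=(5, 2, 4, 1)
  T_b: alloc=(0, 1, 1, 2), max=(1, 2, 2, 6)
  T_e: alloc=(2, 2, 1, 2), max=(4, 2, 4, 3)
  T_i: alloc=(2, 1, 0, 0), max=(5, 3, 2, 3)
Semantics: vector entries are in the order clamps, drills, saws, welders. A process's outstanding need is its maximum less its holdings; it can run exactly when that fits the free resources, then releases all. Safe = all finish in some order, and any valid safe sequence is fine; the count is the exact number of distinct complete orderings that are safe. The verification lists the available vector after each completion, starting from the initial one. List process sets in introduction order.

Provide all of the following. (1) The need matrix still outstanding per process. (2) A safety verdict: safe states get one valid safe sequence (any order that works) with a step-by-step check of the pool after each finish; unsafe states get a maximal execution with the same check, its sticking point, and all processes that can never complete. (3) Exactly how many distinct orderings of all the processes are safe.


(1) Outstanding need per process (order clamps, drills, saws, welders):
  T_h: (5, 2, 3, 0)
  T_b: (1, 1, 1, 4)
  T_e: (2, 0, 3, 1)
  T_i: (3, 2, 2, 3)
(2) SAFE — a valid safe sequence is T_e, T_i, T_b, T_h.
Key observation: T_e marks the first exact bind of the order: its need (2, 0, 3, 1) fits the free (2, 0, 3, 3) with zero slack on a requested resource.
Step-by-step check:
  pool = (2, 0, 3, 3)
  T_e: need (2, 0, 3, 1) fits (2, 0, 3, 3); releases (2, 2, 1, 2), pool now (4, 2, 4, 5)
  T_i: need (3, 2, 2, 3) fits (4, 2, 4, 5); releases (2, 1, 0, 0), pool now (6, 3, 4, 5)
  T_b: need (1, 1, 1, 4) fits (6, 3, 4, 5); releases (0, 1, 1, 2), pool now (6, 4, 5, 7)
  T_h: need (5, 2, 3, 0) fits (6, 4, 5, 7); releases (0, 0, 1, 1), pool now (6, 4, 6, 8)
(3) Exactly 3 of the possible complete orderings are safe sequences.


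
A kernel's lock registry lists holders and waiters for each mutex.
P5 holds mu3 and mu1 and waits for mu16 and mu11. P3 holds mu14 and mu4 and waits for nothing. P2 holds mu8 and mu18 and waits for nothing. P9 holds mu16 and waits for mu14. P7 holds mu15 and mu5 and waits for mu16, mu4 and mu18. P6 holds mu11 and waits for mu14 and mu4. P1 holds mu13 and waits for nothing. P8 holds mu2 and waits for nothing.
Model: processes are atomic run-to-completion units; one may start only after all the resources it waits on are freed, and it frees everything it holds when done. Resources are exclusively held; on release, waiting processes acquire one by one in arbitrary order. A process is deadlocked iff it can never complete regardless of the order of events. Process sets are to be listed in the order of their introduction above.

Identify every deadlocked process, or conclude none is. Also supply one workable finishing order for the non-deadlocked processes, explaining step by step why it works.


No process is deadlocked.
Key observation: there is no circular wait here — follow any chain and it reaches a process that is free to run now.
The rest can finish in the order P3, P9, P2, P8, P7, P6, P5, P1.
Step-by-step check:
  run P3 (it waits on nothing); releases mu14 and mu4
  run P9 (all its waits — mu14 — are resolved); releases mu16
  run P2 (it waits on nothing); releases mu8 and mu18
  run P8 (it waits on nothing); releases mu2
  run P7 (all its waits — mu16, mu4 and mu18 — are resolved); releases mu15 and mu5
  run P6 (all its waits — mu14 and mu4 — are resolved); releases mu11
  run P5 (all its waits — mu16 and mu11 — are resolved); releases mu3 and mu1
  run P1 (it waits on nothing); releases mu13


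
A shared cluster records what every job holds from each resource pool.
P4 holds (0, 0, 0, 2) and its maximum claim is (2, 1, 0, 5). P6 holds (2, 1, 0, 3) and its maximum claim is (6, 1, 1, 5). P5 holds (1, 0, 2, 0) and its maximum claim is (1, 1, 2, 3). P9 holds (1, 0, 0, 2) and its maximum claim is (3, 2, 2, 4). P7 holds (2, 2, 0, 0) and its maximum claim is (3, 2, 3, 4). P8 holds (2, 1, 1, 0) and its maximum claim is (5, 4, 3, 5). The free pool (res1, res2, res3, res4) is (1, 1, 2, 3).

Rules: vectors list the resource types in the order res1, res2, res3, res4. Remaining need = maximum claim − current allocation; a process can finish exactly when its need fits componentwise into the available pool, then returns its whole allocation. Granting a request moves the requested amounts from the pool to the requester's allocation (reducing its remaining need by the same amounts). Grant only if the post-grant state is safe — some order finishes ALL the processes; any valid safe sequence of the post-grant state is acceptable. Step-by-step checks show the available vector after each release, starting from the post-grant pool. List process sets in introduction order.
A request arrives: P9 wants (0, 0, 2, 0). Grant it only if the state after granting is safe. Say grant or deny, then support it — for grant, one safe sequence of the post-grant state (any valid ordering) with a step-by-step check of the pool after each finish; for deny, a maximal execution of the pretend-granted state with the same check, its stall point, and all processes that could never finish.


DENY: after the grant no complete ordering would exist.
Key observation: after P5, P4 the pool peaks at (2, 1, 2, 5), and each blocked process is short somewhere: P6 on res1; P9 on res2; P7 on res3; P8 on res1, res2.
Pretend the grant happened; the run P5, P4 goes as far as possible. Check, step by step:
  pool = (1, 1, 0, 3)
  P5: need (0, 1, 0, 3) fits (1, 1, 0, 3); releases (1, 0, 2, 0), pool now (2, 1, 2, 3)
  P4: need (2, 1, 0, 3) fits (2, 1, 2, 3); releases (0, 0, 0, 2), pool now (2, 1, 2, 5)
  P6 cannot run: need (4, 0, 1, 2) vs free (2, 1, 2, 5) (insufficient res1)
  P9 cannot run: need (2, 2, 0, 2) vs free (2, 1, 2, 5) (insufficient res2)
  P7 cannot run: need (1, 0, 3, 4) vs free (2, 1, 2, 5) (insufficient res3)
  P8 cannot run: need (3, 3, 2, 5) vs free (2, 1, 2, 5) (insufficient res1 and res2)
Post-grant, the permanently blocked set is P6, P9, P7 and P8.


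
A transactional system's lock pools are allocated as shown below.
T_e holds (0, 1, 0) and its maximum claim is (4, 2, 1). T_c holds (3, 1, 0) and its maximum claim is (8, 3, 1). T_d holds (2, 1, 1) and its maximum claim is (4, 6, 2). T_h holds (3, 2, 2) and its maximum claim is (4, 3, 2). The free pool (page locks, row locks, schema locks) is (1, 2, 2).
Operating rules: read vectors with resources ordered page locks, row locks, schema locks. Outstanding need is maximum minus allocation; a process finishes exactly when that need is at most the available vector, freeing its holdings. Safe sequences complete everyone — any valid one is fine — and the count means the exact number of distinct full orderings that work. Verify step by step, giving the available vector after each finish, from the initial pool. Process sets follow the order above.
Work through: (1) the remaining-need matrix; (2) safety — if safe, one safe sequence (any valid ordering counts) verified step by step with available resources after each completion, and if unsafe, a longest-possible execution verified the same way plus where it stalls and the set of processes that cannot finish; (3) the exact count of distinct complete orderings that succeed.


(1) Remaining need (order page locks, row locks, schema locks):
  T_e: (4, 1, 1)
  T_c: (5, 2, 1)
  T_d: (2, 5, 1)
  T_h: (1, 1, 0)
(2) The state is SAFE; one workable sequence: T_h, T_e, T_d, T_c.
Key observation: reading the order forward, T_h is the first process whose need (1, 1, 0) meets the free pool (1, 2, 2) exactly on a resource it requests.
Check, step by step:
  pool = (1, 2, 2)
  T_h: need (1, 1, 0) fits (1, 2, 2); releases (3, 2, 2), pool now (4, 4, 4)
  T_e: need (4, 1, 1) fits (4, 4, 4); releases (0, 1, 0), pool now (4, 5, 4)
  T_d: need (2, 5, 1) fits (4, 5, 4); releases (2, 1, 1), pool now (6, 6, 5)
  T_c: need (5, 2, 1) fits (6, 6, 5); releases (3, 1, 0), pool now (9, 7, 5)
(3) Precisely 1 of the possible complete orderings is a safe sequence.


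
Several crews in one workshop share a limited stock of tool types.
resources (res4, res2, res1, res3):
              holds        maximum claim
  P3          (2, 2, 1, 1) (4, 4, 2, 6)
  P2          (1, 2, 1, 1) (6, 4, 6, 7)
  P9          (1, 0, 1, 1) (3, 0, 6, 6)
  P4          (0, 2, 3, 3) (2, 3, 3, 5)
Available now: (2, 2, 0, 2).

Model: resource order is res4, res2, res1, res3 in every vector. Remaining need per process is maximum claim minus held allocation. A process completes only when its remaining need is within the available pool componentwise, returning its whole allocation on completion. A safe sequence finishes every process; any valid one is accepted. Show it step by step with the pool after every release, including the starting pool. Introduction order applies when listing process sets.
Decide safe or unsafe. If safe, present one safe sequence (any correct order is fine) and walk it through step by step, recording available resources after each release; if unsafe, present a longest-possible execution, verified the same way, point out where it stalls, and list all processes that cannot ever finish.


UNSAFE.
Key observation: res1 is the bottleneck — with P4, P3 done the pool holds (4, 6, 4, 6), short of every remaining need.
A maximal execution: P4, P3 — then nothing else fits. Check, step by step:
  pool = (2, 2, 0, 2)
  P4: need (2, 1, 0, 2) fits (2, 2, 0, 2); releases (0, 2, 3, 3), pool now (2, 4, 3, 5)
  P3: need (2, 2, 1, 5) fits (2, 4, 3, 5); releases (2, 2, 1, 1), pool now (4, 6, 4, 6)
  blocked: P2 wants (5, 2, 5, 6), pool (4, 6, 4, 6) — not enough res4 and res1
  blocked: P9 wants (2, 0, 5, 5), pool (4, 6, 4, 6) — not enough res1
Never able to finish: P2 and P9.


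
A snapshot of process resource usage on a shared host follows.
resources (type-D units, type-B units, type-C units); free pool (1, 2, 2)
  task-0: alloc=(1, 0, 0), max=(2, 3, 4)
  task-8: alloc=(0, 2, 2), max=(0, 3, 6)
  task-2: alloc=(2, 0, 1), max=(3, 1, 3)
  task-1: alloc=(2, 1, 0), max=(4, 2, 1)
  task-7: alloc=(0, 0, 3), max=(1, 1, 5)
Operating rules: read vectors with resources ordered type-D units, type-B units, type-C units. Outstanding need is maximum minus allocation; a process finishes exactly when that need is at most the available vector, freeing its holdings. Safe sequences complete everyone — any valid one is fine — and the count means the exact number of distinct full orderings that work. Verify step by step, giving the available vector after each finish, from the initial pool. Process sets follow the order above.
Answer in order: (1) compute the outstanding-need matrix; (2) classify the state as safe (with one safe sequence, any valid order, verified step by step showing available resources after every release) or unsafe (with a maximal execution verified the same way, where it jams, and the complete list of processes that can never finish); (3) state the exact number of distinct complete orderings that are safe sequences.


(1) Need matrix, components ordered type-D units, type-B units, type-C units:
  task-0: (1, 3, 4)
  task-8: (0, 1, 4)
  task-2: (1, 1, 2)
  task-1: (2, 1, 1)
  task-7: (1, 1, 2)
(2) SAFE, for example via the order task-7, task-2, task-1, task-0, task-8.
Key observation: task-7 is the earliest step where a requested resource binds exactly: need (1, 1, 2), pool (1, 2, 2) at its turn.
Check, step by step:
  pool = (1, 2, 2)
  run task-7 (needs (1, 1, 2), free (1, 2, 2)); after release of (0, 0, 3) the pool is (1, 2, 5)
  run task-2 (needs (1, 1, 2), free (1, 2, 5)); after release of (2, 0, 1) the pool is (3, 2, 6)
  run task-1 (needs (2, 1, 1), free (3, 2, 6)); after release of (2, 1, 0) the pool is (5, 3, 6)
  run task-0 (needs (1, 3, 4), free (5, 3, 6)); after release of (1, 0, 0) the pool is (6, 3, 6)
  run task-8 (needs (0, 1, 4), free (6, 3, 6)); after release of (0, 2, 2) the pool is (6, 5, 8)
(3) Precisely 14 of the possible complete orderings are safe sequences.


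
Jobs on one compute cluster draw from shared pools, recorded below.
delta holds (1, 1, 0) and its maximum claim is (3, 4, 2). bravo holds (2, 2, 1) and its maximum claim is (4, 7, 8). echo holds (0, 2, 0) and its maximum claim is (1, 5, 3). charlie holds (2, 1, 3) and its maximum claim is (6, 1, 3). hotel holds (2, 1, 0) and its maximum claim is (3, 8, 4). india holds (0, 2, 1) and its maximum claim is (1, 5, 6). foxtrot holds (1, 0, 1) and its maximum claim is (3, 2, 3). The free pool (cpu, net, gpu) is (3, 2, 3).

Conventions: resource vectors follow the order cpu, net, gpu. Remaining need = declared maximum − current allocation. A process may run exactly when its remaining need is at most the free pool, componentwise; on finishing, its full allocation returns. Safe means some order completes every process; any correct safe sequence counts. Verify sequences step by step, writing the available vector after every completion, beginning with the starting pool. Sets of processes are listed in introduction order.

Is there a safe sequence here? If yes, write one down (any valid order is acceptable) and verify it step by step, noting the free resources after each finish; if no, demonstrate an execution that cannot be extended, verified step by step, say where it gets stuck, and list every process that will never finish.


SAFE — a valid safe sequence is foxtrot, charlie, echo, bravo, delta, india, hotel.
Key observation: foxtrot marks the first exact bind of the order: its need (2, 2, 2) fits the free (3, 2, 3) with zero slack on a requested resource.
Verifying each step:
  pool = (3, 2, 3)
  foxtrot: need (2, 2, 2) fits (3, 2, 3); releases (1, 0, 1), pool now (4, 2, 4)
  charlie: need (4, 0, 0) fits (4, 2, 4); releases (2, 1, 3), pool now (6, 3, 7)
  echo: need (1, 3, 3) fits (6, 3, 7); releases (0, 2, 0), pool now (6, 5, 7)
  bravo: need (2, 5, 7) fits (6, 5, 7); releases (2, 2, 1), pool now (8, 7, 8)
  delta: need (2, 3, 2) fits (8, 7, 8); releases (1, 1, 0), pool now (9, 8, 8)
  india: need (1, 3, 5) fits (9, 8, 8); releases (0, 2, 1), pool now (9, 10, 9)
  hotel: need (1, 7, 4) fits (9, 10, 9); releases (2, 1, 0), pool now (11, 11, 9)


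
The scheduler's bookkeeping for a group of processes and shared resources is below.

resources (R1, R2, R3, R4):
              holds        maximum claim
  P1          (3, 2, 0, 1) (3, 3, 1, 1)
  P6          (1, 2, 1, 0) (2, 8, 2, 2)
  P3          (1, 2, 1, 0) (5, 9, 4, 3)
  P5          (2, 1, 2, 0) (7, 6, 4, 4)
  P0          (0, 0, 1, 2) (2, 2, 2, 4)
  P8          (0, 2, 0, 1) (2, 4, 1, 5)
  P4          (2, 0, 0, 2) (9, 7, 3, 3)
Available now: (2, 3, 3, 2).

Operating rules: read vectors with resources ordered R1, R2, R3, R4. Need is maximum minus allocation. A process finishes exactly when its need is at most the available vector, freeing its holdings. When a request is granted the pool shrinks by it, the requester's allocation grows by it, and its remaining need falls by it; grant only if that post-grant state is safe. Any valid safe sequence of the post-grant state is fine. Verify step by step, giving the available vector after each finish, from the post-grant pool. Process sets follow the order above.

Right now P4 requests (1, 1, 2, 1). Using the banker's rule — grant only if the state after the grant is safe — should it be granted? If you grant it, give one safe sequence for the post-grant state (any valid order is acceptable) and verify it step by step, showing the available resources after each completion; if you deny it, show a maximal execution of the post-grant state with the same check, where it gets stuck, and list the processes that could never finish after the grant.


GRANT. The post-grant state is safe; one safe sequence: P1, P0, P8, P6, P3, P5, P4.
Key observation: post-grant, (1, 2, 1, 1) remains, and an order beginning with P1 completes everyone.
Step-by-step check of the post-grant state:
  pool = (1, 2, 1, 1)
  P1: need (0, 1, 1, 0) fits (1, 2, 1, 1); releases (3, 2, 0, 1), pool now (4, 4, 1, 2)
  P0: need (2, 2, 1, 2) fits (4, 4, 1, 2); releases (0, 0, 1, 2), pool now (4, 4, 2, 4)
  P8: need (2, 2, 1, 4) fits (4, 4, 2, 4); releases (0, 2, 0, 1), pool now (4, 6, 2, 5)
  P6: need (1, 6, 1, 2) fits (4, 6, 2, 5); releases (1, 2, 1, 0), pool now (5, 8, 3, 5)
  P3: need (4, 7, 3, 3) fits (5, 8, 3, 5); releases (1, 2, 1, 0), pool now (6, 10, 4, 5)
  P5: need (5, 5, 2, 4) fits (6, 10, 4, 5); releases (2, 1, 2, 0), pool now (8, 11, 6, 5)
  P4: need (6, 6, 1, 0) fits (8, 11, 6, 5); releases (3, 1, 2, 3), pool now (11, 12, 8, 8)


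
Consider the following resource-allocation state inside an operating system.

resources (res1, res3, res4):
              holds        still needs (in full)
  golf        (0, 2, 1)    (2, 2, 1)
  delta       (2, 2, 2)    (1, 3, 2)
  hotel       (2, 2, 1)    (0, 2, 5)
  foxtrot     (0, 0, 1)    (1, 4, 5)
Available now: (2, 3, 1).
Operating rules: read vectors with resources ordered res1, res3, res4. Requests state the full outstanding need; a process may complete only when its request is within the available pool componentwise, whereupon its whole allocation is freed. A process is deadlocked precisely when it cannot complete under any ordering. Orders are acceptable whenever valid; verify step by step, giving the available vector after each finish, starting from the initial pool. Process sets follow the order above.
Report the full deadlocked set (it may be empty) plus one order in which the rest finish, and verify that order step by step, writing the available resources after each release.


The deadlocked set is hotel and foxtrot.
Key observation: the wall is res4: completing golf, delta brings the pool only to (4, 7, 4), and all the rest need more.
One completion order for the rest: golf, delta. Verifying each step:
  pool = (2, 3, 1)
  golf needs (2, 2, 1) <= (2, 3, 1) -> finishes; pool += (0, 2, 1) = (2, 5, 2)
  delta needs (1, 3, 2) <= (2, 5, 2) -> finishes; pool += (2, 2, 2) = (4, 7, 4)
None of the blocked processes ever fits:
  hotel still needs (0, 2, 5) but only (4, 7, 4) is free — short on res4
  foxtrot still needs (1, 4, 5) but only (4, 7, 4) is free — short on res4


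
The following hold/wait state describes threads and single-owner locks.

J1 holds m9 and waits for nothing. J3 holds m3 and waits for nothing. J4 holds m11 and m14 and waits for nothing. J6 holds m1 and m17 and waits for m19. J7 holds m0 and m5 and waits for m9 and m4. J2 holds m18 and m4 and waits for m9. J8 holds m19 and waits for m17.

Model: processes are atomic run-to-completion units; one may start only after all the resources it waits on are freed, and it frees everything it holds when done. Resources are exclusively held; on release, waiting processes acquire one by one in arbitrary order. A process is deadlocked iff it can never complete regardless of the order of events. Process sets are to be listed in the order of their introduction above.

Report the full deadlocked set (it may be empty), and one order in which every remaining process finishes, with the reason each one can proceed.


Deadlocked: J6 and J8.
Key observation: the cycle J6 -> J8 -> J6 can never break — each member waits on the next; no other process is dragged down with it.
One completion order for the rest: J4, J1, J2, J3, J7.
Walking it through:
  J4: no waits; runs immediately, freeing m11 and m14
  J1: no waits; runs immediately, freeing m9
  run J2 (all its waits — m9 — are resolved); releases m18 and m4
  J3: no waits; runs immediately, freeing m3
  run J7 (all its waits — m9 and m4 — are resolved); releases m0 and m5


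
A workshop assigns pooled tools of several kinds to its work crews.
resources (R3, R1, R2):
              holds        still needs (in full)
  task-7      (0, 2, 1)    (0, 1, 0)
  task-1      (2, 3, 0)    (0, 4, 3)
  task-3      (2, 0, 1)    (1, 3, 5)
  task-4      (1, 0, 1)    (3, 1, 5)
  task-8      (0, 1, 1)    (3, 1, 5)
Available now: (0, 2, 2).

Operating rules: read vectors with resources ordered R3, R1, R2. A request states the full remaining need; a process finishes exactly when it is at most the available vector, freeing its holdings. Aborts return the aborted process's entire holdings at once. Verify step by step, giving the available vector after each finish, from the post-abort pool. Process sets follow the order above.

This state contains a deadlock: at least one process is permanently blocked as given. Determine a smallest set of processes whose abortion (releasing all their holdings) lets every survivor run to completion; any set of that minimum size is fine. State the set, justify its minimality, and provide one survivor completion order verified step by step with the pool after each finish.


Minimum abort set: task-3 and task-8.
Key observation: task-4 was stuck for good until task-3 and task-8 gave back (2, 1, 2); in the order shown it finishes at step 3.
No one abort is enough; case by case: task-7 alone leaves task-3 blocked (short on R2); task-1 alone leaves task-3 blocked (short on R2); task-3 alone leaves task-4 blocked (short on R2); task-4 alone leaves task-3 blocked (short on R2); task-8 alone leaves task-3 blocked (short on R2).
The survivors complete as task-7, task-1, task-4. Walking it through (starting from the post-abort pool):
  pool = (2, 3, 4)
  task-7 needs (0, 1, 0) <= (2, 3, 4) -> finishes; pool += (0, 2, 1) = (2, 5, 5)
  task-1 needs (0, 4, 3) <= (2, 5, 5) -> finishes; pool += (2, 3, 0) = (4, 8, 5)
  task-4 needs (3, 1, 5) <= (4, 8, 5) -> finishes; pool += (1, 0, 1) = (5, 8, 6)


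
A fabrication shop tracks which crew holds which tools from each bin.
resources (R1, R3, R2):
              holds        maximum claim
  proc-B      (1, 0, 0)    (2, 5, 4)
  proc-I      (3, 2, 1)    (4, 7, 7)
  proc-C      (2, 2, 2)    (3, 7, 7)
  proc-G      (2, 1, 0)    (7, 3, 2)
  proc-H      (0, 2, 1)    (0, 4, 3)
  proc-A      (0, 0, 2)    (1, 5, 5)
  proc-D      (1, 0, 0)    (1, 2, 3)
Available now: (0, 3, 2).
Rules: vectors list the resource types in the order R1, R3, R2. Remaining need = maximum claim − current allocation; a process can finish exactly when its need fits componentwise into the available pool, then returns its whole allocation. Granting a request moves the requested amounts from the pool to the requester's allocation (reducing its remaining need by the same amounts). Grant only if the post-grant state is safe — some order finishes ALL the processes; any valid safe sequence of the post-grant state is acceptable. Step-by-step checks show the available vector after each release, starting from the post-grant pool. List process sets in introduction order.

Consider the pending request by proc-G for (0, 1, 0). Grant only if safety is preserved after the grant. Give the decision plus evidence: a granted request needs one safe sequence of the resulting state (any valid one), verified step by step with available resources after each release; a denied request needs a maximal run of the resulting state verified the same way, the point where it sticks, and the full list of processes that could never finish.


DENY. Granting would leave the state unsafe.
Key observation: after proc-H, proc-D the pool peaks at (1, 4, 3), and each blocked process is short somewhere: proc-B on R3, R2; proc-I on R3, R2; proc-C on R3, R2; proc-G on R1; proc-A on R3.
Pretend the grant happened; the run proc-H, proc-D goes as far as possible. Verifying each step:
  pool = (0, 2, 2)
  proc-H: need (0, 2, 2) fits (0, 2, 2); releases (0, 2, 1), pool now (0, 4, 3)
  proc-D: need (0, 2, 3) fits (0, 4, 3); releases (1, 0, 0), pool now (1, 4, 3)
  blocked: proc-B wants (1, 5, 4), pool (1, 4, 3) — not enough R3 and R2
  blocked: proc-I wants (1, 5, 6), pool (1, 4, 3) — not enough R3 and R2
  blocked: proc-C wants (1, 5, 5), pool (1, 4, 3) — not enough R3 and R2
  blocked: proc-G wants (5, 1, 2), pool (1, 4, 3) — not enough R1
  blocked: proc-A wants (1, 5, 3), pool (1, 4, 3) — not enough R3
Had the request been granted, proc-B, proc-I, proc-C, proc-G and proc-A could never finish.


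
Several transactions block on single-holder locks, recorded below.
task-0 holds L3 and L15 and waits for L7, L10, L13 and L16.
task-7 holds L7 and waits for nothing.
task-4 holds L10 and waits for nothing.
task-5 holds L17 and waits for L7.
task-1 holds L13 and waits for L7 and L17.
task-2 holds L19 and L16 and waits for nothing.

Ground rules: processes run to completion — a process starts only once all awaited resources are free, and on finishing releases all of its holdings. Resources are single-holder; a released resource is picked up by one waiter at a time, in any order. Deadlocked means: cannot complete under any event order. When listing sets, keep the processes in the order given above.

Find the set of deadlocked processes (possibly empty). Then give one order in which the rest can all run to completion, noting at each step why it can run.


The deadlocked set is empty.
Key observation: the wait graph is acyclic; completion cascades from the unblocked processes through everyone else.
The rest can finish in the order task-7, task-5, task-2, task-4, task-1, task-0.
Walking it through:
  task-7 waits on nothing -> runs at once and releases L7
  task-5 waits on L7 — all released -> runs and releases L17
  task-2 waits on nothing -> runs at once and releases L19 and L16
  task-4 waits on nothing -> runs at once and releases L10
  task-1 waits on L7 and L17 — all released -> runs and releases L13
  task-0 waits on L7, L10, L13 and L16 — all released -> runs and releases L3 and L15
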